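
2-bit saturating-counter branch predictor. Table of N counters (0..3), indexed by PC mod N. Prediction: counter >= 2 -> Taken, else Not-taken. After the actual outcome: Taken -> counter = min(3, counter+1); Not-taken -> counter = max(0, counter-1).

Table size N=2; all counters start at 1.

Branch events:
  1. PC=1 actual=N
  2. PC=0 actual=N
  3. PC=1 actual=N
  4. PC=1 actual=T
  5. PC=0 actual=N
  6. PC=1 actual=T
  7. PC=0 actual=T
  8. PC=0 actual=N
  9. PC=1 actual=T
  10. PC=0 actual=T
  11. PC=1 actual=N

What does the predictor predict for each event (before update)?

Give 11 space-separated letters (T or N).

Ev 1: PC=1 idx=1 pred=N actual=N -> ctr[1]=0
Ev 2: PC=0 idx=0 pred=N actual=N -> ctr[0]=0
Ev 3: PC=1 idx=1 pred=N actual=N -> ctr[1]=0
Ev 4: PC=1 idx=1 pred=N actual=T -> ctr[1]=1
Ev 5: PC=0 idx=0 pred=N actual=N -> ctr[0]=0
Ev 6: PC=1 idx=1 pred=N actual=T -> ctr[1]=2
Ev 7: PC=0 idx=0 pred=N actual=T -> ctr[0]=1
Ev 8: PC=0 idx=0 pred=N actual=N -> ctr[0]=0
Ev 9: PC=1 idx=1 pred=T actual=T -> ctr[1]=3
Ev 10: PC=0 idx=0 pred=N actual=T -> ctr[0]=1
Ev 11: PC=1 idx=1 pred=T actual=N -> ctr[1]=2

Answer: N N N N N N N N T N T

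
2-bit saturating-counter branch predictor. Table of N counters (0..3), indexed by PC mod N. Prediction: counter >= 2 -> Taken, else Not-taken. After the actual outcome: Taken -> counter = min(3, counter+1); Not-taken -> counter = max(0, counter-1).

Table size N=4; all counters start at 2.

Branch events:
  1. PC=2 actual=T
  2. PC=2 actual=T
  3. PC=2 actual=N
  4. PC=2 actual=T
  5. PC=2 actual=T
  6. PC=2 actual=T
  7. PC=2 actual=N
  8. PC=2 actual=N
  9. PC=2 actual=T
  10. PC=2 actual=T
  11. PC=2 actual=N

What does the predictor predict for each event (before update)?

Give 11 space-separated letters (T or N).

Ev 1: PC=2 idx=2 pred=T actual=T -> ctr[2]=3
Ev 2: PC=2 idx=2 pred=T actual=T -> ctr[2]=3
Ev 3: PC=2 idx=2 pred=T actual=N -> ctr[2]=2
Ev 4: PC=2 idx=2 pred=T actual=T -> ctr[2]=3
Ev 5: PC=2 idx=2 pred=T actual=T -> ctr[2]=3
Ev 6: PC=2 idx=2 pred=T actual=T -> ctr[2]=3
Ev 7: PC=2 idx=2 pred=T actual=N -> ctr[2]=2
Ev 8: PC=2 idx=2 pred=T actual=N -> ctr[2]=1
Ev 9: PC=2 idx=2 pred=N actual=T -> ctr[2]=2
Ev 10: PC=2 idx=2 pred=T actual=T -> ctr[2]=3
Ev 11: PC=2 idx=2 pred=T actual=N -> ctr[2]=2

Answer: T T T T T T T T N T T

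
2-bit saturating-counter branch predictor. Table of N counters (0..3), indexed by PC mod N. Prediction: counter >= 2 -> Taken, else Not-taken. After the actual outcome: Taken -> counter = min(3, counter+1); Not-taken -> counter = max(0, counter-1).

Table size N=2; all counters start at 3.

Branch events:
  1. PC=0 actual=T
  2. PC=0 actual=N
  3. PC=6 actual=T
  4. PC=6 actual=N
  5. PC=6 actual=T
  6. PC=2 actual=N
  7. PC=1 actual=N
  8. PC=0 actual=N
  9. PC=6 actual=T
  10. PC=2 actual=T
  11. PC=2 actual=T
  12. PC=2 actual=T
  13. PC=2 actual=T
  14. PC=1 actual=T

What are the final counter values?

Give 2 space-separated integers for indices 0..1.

Answer: 3 3

Derivation:
Ev 1: PC=0 idx=0 pred=T actual=T -> ctr[0]=3
Ev 2: PC=0 idx=0 pred=T actual=N -> ctr[0]=2
Ev 3: PC=6 idx=0 pred=T actual=T -> ctr[0]=3
Ev 4: PC=6 idx=0 pred=T actual=N -> ctr[0]=2
Ev 5: PC=6 idx=0 pred=T actual=T -> ctr[0]=3
Ev 6: PC=2 idx=0 pred=T actual=N -> ctr[0]=2
Ev 7: PC=1 idx=1 pred=T actual=N -> ctr[1]=2
Ev 8: PC=0 idx=0 pred=T actual=N -> ctr[0]=1
Ev 9: PC=6 idx=0 pred=N actual=T -> ctr[0]=2
Ev 10: PC=2 idx=0 pred=T actual=T -> ctr[0]=3
Ev 11: PC=2 idx=0 pred=T actual=T -> ctr[0]=3
Ev 12: PC=2 idx=0 pred=T actual=T -> ctr[0]=3
Ev 13: PC=2 idx=0 pred=T actual=T -> ctr[0]=3
Ev 14: PC=1 idx=1 pred=T actual=T -> ctr[1]=3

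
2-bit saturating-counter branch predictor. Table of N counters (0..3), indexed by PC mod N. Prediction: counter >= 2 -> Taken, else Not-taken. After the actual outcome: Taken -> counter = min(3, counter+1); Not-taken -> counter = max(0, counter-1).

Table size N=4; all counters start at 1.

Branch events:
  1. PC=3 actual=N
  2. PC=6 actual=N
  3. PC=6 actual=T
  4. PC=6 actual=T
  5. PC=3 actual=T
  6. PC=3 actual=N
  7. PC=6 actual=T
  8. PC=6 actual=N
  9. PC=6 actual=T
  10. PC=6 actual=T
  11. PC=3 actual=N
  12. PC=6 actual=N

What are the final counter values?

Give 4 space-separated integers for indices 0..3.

Answer: 1 1 2 0

Derivation:
Ev 1: PC=3 idx=3 pred=N actual=N -> ctr[3]=0
Ev 2: PC=6 idx=2 pred=N actual=N -> ctr[2]=0
Ev 3: PC=6 idx=2 pred=N actual=T -> ctr[2]=1
Ev 4: PC=6 idx=2 pred=N actual=T -> ctr[2]=2
Ev 5: PC=3 idx=3 pred=N actual=T -> ctr[3]=1
Ev 6: PC=3 idx=3 pred=N actual=N -> ctr[3]=0
Ev 7: PC=6 idx=2 pred=T actual=T -> ctr[2]=3
Ev 8: PC=6 idx=2 pred=T actual=N -> ctr[2]=2
Ev 9: PC=6 idx=2 pred=T actual=T -> ctr[2]=3
Ev 10: PC=6 idx=2 pred=T actual=T -> ctr[2]=3
Ev 11: PC=3 idx=3 pred=N actual=N -> ctr[3]=0
Ev 12: PC=6 idx=2 pred=T actual=N -> ctr[2]=2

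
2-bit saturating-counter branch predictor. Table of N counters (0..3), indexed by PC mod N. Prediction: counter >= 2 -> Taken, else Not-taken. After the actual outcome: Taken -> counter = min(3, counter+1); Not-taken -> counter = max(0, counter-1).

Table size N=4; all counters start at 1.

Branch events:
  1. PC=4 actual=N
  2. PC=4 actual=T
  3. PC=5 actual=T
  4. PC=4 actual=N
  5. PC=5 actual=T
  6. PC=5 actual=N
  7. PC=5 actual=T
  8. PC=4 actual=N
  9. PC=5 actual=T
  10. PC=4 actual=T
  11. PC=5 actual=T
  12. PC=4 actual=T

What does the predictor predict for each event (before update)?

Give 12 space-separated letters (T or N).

Answer: N N N N T T T N T N T N

Derivation:
Ev 1: PC=4 idx=0 pred=N actual=N -> ctr[0]=0
Ev 2: PC=4 idx=0 pred=N actual=T -> ctr[0]=1
Ev 3: PC=5 idx=1 pred=N actual=T -> ctr[1]=2
Ev 4: PC=4 idx=0 pred=N actual=N -> ctr[0]=0
Ev 5: PC=5 idx=1 pred=T actual=T -> ctr[1]=3
Ev 6: PC=5 idx=1 pred=T actual=N -> ctr[1]=2
Ev 7: PC=5 idx=1 pred=T actual=T -> ctr[1]=3
Ev 8: PC=4 idx=0 pred=N actual=N -> ctr[0]=0
Ev 9: PC=5 idx=1 pred=T actual=T -> ctr[1]=3
Ev 10: PC=4 idx=0 pred=N actual=T -> ctr[0]=1
Ev 11: PC=5 idx=1 pred=T actual=T -> ctr[1]=3
Ev 12: PC=4 idx=0 pred=N actual=T -> ctr[0]=2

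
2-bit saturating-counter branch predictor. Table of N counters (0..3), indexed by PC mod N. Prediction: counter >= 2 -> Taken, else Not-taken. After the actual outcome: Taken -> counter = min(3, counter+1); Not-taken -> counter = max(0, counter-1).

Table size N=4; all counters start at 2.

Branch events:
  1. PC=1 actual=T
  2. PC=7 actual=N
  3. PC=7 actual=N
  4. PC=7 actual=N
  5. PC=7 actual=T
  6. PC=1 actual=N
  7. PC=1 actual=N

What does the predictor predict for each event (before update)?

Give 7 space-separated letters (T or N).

Answer: T T N N N T T

Derivation:
Ev 1: PC=1 idx=1 pred=T actual=T -> ctr[1]=3
Ev 2: PC=7 idx=3 pred=T actual=N -> ctr[3]=1
Ev 3: PC=7 idx=3 pred=N actual=N -> ctr[3]=0
Ev 4: PC=7 idx=3 pred=N actual=N -> ctr[3]=0
Ev 5: PC=7 idx=3 pred=N actual=T -> ctr[3]=1
Ev 6: PC=1 idx=1 pred=T actual=N -> ctr[1]=2
Ev 7: PC=1 idx=1 pred=T actual=N -> ctr[1]=1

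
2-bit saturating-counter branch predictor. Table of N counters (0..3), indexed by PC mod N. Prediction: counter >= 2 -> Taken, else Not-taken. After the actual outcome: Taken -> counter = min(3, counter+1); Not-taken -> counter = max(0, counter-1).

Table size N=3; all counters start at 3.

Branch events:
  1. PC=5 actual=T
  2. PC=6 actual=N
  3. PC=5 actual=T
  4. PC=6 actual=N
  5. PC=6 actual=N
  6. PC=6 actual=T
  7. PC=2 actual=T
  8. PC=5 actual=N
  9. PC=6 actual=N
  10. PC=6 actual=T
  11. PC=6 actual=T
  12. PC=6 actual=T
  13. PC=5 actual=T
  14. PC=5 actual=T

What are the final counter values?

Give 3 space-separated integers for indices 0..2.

Ev 1: PC=5 idx=2 pred=T actual=T -> ctr[2]=3
Ev 2: PC=6 idx=0 pred=T actual=N -> ctr[0]=2
Ev 3: PC=5 idx=2 pred=T actual=T -> ctr[2]=3
Ev 4: PC=6 idx=0 pred=T actual=N -> ctr[0]=1
Ev 5: PC=6 idx=0 pred=N actual=N -> ctr[0]=0
Ev 6: PC=6 idx=0 pred=N actual=T -> ctr[0]=1
Ev 7: PC=2 idx=2 pred=T actual=T -> ctr[2]=3
Ev 8: PC=5 idx=2 pred=T actual=N -> ctr[2]=2
Ev 9: PC=6 idx=0 pred=N actual=N -> ctr[0]=0
Ev 10: PC=6 idx=0 pred=N actual=T -> ctr[0]=1
Ev 11: PC=6 idx=0 pred=N actual=T -> ctr[0]=2
Ev 12: PC=6 idx=0 pred=T actual=T -> ctr[0]=3
Ev 13: PC=5 idx=2 pred=T actual=T -> ctr[2]=3
Ev 14: PC=5 idx=2 pred=T actual=T -> ctr[2]=3

Answer: 3 3 3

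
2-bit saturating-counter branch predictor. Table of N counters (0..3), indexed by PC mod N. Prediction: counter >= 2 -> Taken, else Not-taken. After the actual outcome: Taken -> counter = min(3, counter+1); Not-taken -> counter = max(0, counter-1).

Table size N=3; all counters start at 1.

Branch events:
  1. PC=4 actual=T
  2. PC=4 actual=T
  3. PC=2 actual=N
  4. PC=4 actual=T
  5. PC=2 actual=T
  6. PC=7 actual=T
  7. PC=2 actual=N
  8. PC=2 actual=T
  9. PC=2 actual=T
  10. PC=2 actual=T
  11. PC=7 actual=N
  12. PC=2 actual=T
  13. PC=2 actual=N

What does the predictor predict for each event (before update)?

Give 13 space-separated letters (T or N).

Ev 1: PC=4 idx=1 pred=N actual=T -> ctr[1]=2
Ev 2: PC=4 idx=1 pred=T actual=T -> ctr[1]=3
Ev 3: PC=2 idx=2 pred=N actual=N -> ctr[2]=0
Ev 4: PC=4 idx=1 pred=T actual=T -> ctr[1]=3
Ev 5: PC=2 idx=2 pred=N actual=T -> ctr[2]=1
Ev 6: PC=7 idx=1 pred=T actual=T -> ctr[1]=3
Ev 7: PC=2 idx=2 pred=N actual=N -> ctr[2]=0
Ev 8: PC=2 idx=2 pred=N actual=T -> ctr[2]=1
Ev 9: PC=2 idx=2 pred=N actual=T -> ctr[2]=2
Ev 10: PC=2 idx=2 pred=T actual=T -> ctr[2]=3
Ev 11: PC=7 idx=1 pred=T actual=N -> ctr[1]=2
Ev 12: PC=2 idx=2 pred=T actual=T -> ctr[2]=3
Ev 13: PC=2 idx=2 pred=T actual=N -> ctr[2]=2

Answer: N T N T N T N N N T T T T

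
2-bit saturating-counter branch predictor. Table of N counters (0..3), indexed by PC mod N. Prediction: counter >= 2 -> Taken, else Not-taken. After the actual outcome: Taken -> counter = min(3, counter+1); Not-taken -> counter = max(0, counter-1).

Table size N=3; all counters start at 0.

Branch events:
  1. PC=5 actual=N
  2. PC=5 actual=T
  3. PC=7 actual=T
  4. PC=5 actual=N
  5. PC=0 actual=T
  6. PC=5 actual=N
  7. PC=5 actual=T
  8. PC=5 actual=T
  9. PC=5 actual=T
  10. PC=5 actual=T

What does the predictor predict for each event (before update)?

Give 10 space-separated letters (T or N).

Answer: N N N N N N N N T T

Derivation:
Ev 1: PC=5 idx=2 pred=N actual=N -> ctr[2]=0
Ev 2: PC=5 idx=2 pred=N actual=T -> ctr[2]=1
Ev 3: PC=7 idx=1 pred=N actual=T -> ctr[1]=1
Ev 4: PC=5 idx=2 pred=N actual=N -> ctr[2]=0
Ev 5: PC=0 idx=0 pred=N actual=T -> ctr[0]=1
Ev 6: PC=5 idx=2 pred=N actual=N -> ctr[2]=0
Ev 7: PC=5 idx=2 pred=N actual=T -> ctr[2]=1
Ev 8: PC=5 idx=2 pred=N actual=T -> ctr[2]=2
Ev 9: PC=5 idx=2 pred=T actual=T -> ctr[2]=3
Ev 10: PC=5 idx=2 pred=T actual=T -> ctr[2]=3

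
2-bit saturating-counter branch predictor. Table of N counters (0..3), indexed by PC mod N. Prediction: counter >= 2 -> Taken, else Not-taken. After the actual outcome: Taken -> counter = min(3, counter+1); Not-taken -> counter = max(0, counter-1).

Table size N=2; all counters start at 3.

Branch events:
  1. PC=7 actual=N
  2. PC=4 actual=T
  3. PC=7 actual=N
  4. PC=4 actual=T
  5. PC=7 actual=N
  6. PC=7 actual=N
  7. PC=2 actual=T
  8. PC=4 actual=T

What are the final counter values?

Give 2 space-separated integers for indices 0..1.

Ev 1: PC=7 idx=1 pred=T actual=N -> ctr[1]=2
Ev 2: PC=4 idx=0 pred=T actual=T -> ctr[0]=3
Ev 3: PC=7 idx=1 pred=T actual=N -> ctr[1]=1
Ev 4: PC=4 idx=0 pred=T actual=T -> ctr[0]=3
Ev 5: PC=7 idx=1 pred=N actual=N -> ctr[1]=0
Ev 6: PC=7 idx=1 pred=N actual=N -> ctr[1]=0
Ev 7: PC=2 idx=0 pred=T actual=T -> ctr[0]=3
Ev 8: PC=4 idx=0 pred=T actual=T -> ctr[0]=3

Answer: 3 0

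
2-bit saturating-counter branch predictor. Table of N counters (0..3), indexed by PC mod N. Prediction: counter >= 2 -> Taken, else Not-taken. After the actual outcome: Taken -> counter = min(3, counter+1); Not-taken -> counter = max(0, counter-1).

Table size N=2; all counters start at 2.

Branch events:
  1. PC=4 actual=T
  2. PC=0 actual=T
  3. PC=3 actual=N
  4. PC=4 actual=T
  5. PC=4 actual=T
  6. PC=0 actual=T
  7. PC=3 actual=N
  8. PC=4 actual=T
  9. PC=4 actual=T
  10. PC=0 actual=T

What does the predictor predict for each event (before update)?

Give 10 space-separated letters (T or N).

Ev 1: PC=4 idx=0 pred=T actual=T -> ctr[0]=3
Ev 2: PC=0 idx=0 pred=T actual=T -> ctr[0]=3
Ev 3: PC=3 idx=1 pred=T actual=N -> ctr[1]=1
Ev 4: PC=4 idx=0 pred=T actual=T -> ctr[0]=3
Ev 5: PC=4 idx=0 pred=T actual=T -> ctr[0]=3
Ev 6: PC=0 idx=0 pred=T actual=T -> ctr[0]=3
Ev 7: PC=3 idx=1 pred=N actual=N -> ctr[1]=0
Ev 8: PC=4 idx=0 pred=T actual=T -> ctr[0]=3
Ev 9: PC=4 idx=0 pred=T actual=T -> ctr[0]=3
Ev 10: PC=0 idx=0 pred=T actual=T -> ctr[0]=3

Answer: T T T T T T N T T T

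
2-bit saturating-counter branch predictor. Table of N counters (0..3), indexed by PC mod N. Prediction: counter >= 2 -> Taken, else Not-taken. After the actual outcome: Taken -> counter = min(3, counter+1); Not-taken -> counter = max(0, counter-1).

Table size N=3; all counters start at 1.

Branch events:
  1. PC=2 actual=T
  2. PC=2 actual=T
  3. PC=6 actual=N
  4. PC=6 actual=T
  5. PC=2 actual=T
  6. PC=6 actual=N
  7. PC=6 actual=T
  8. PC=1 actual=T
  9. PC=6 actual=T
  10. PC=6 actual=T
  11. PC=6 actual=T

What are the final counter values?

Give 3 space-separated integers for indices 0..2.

Answer: 3 2 3

Derivation:
Ev 1: PC=2 idx=2 pred=N actual=T -> ctr[2]=2
Ev 2: PC=2 idx=2 pred=T actual=T -> ctr[2]=3
Ev 3: PC=6 idx=0 pred=N actual=N -> ctr[0]=0
Ev 4: PC=6 idx=0 pred=N actual=T -> ctr[0]=1
Ev 5: PC=2 idx=2 pred=T actual=T -> ctr[2]=3
Ev 6: PC=6 idx=0 pred=N actual=N -> ctr[0]=0
Ev 7: PC=6 idx=0 pred=N actual=T -> ctr[0]=1
Ev 8: PC=1 idx=1 pred=N actual=T -> ctr[1]=2
Ev 9: PC=6 idx=0 pred=N actual=T -> ctr[0]=2
Ev 10: PC=6 idx=0 pred=T actual=T -> ctr[0]=3
Ev 11: PC=6 idx=0 pred=T actual=T -> ctr[0]=3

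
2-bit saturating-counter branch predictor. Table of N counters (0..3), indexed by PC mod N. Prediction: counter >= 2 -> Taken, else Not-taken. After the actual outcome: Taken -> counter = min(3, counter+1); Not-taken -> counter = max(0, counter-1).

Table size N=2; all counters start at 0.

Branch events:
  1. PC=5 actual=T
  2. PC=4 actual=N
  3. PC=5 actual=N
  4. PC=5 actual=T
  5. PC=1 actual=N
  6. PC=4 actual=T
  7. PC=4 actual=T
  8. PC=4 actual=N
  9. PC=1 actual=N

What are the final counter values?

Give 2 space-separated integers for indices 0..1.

Answer: 1 0

Derivation:
Ev 1: PC=5 idx=1 pred=N actual=T -> ctr[1]=1
Ev 2: PC=4 idx=0 pred=N actual=N -> ctr[0]=0
Ev 3: PC=5 idx=1 pred=N actual=N -> ctr[1]=0
Ev 4: PC=5 idx=1 pred=N actual=T -> ctr[1]=1
Ev 5: PC=1 idx=1 pred=N actual=N -> ctr[1]=0
Ev 6: PC=4 idx=0 pred=N actual=T -> ctr[0]=1
Ev 7: PC=4 idx=0 pred=N actual=T -> ctr[0]=2
Ev 8: PC=4 idx=0 pred=T actual=N -> ctr[0]=1
Ev 9: PC=1 idx=1 pred=N actual=N -> ctr[1]=0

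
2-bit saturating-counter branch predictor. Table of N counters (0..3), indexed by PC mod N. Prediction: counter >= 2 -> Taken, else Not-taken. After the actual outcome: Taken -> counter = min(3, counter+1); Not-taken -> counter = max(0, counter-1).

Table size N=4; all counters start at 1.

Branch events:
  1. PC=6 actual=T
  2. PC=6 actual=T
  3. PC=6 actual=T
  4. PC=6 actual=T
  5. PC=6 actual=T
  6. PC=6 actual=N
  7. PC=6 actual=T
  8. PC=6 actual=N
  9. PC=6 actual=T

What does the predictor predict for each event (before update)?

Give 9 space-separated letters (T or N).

Answer: N T T T T T T T T

Derivation:
Ev 1: PC=6 idx=2 pred=N actual=T -> ctr[2]=2
Ev 2: PC=6 idx=2 pred=T actual=T -> ctr[2]=3
Ev 3: PC=6 idx=2 pred=T actual=T -> ctr[2]=3
Ev 4: PC=6 idx=2 pred=T actual=T -> ctr[2]=3
Ev 5: PC=6 idx=2 pred=T actual=T -> ctr[2]=3
Ev 6: PC=6 idx=2 pred=T actual=N -> ctr[2]=2
Ev 7: PC=6 idx=2 pred=T actual=T -> ctr[2]=3
Ev 8: PC=6 idx=2 pred=T actual=N -> ctr[2]=2
Ev 9: PC=6 idx=2 pred=T actual=T -> ctr[2]=3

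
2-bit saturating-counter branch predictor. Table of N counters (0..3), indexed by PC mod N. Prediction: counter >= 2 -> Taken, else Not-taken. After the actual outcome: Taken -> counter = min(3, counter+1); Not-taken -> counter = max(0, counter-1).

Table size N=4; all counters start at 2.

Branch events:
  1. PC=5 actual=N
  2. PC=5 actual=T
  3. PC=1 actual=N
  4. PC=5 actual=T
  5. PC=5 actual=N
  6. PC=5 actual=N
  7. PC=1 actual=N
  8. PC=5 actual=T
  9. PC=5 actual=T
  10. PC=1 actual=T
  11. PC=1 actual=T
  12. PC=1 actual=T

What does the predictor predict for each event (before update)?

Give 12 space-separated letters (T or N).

Answer: T N T N T N N N N T T T

Derivation:
Ev 1: PC=5 idx=1 pred=T actual=N -> ctr[1]=1
Ev 2: PC=5 idx=1 pred=N actual=T -> ctr[1]=2
Ev 3: PC=1 idx=1 pred=T actual=N -> ctr[1]=1
Ev 4: PC=5 idx=1 pred=N actual=T -> ctr[1]=2
Ev 5: PC=5 idx=1 pred=T actual=N -> ctr[1]=1
Ev 6: PC=5 idx=1 pred=N actual=N -> ctr[1]=0
Ev 7: PC=1 idx=1 pred=N actual=N -> ctr[1]=0
Ev 8: PC=5 idx=1 pred=N actual=T -> ctr[1]=1
Ev 9: PC=5 idx=1 pred=N actual=T -> ctr[1]=2
Ev 10: PC=1 idx=1 pred=T actual=T -> ctr[1]=3
Ev 11: PC=1 idx=1 pred=T actual=T -> ctr[1]=3
Ev 12: PC=1 idx=1 pred=T actual=T -> ctr[1]=3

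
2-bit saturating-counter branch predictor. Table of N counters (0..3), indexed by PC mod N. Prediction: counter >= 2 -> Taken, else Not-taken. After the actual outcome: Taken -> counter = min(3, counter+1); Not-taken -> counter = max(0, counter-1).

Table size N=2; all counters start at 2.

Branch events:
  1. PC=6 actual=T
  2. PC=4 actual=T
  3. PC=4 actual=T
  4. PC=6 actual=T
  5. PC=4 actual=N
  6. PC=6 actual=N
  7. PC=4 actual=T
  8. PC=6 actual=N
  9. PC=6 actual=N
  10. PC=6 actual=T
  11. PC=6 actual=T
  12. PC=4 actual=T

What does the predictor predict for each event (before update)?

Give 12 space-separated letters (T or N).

Ev 1: PC=6 idx=0 pred=T actual=T -> ctr[0]=3
Ev 2: PC=4 idx=0 pred=T actual=T -> ctr[0]=3
Ev 3: PC=4 idx=0 pred=T actual=T -> ctr[0]=3
Ev 4: PC=6 idx=0 pred=T actual=T -> ctr[0]=3
Ev 5: PC=4 idx=0 pred=T actual=N -> ctr[0]=2
Ev 6: PC=6 idx=0 pred=T actual=N -> ctr[0]=1
Ev 7: PC=4 idx=0 pred=N actual=T -> ctr[0]=2
Ev 8: PC=6 idx=0 pred=T actual=N -> ctr[0]=1
Ev 9: PC=6 idx=0 pred=N actual=N -> ctr[0]=0
Ev 10: PC=6 idx=0 pred=N actual=T -> ctr[0]=1
Ev 11: PC=6 idx=0 pred=N actual=T -> ctr[0]=2
Ev 12: PC=4 idx=0 pred=T actual=T -> ctr[0]=3

Answer: T T T T T T N T N N N T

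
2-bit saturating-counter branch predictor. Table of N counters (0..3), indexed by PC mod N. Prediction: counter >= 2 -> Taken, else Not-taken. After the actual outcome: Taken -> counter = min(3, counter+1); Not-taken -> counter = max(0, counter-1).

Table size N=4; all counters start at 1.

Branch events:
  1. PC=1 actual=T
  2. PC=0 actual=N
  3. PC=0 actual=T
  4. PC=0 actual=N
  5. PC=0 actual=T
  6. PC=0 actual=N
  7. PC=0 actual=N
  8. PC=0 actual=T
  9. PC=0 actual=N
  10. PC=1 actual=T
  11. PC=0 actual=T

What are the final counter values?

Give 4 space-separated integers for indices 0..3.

Answer: 1 3 1 1

Derivation:
Ev 1: PC=1 idx=1 pred=N actual=T -> ctr[1]=2
Ev 2: PC=0 idx=0 pred=N actual=N -> ctr[0]=0
Ev 3: PC=0 idx=0 pred=N actual=T -> ctr[0]=1
Ev 4: PC=0 idx=0 pred=N actual=N -> ctr[0]=0
Ev 5: PC=0 idx=0 pred=N actual=T -> ctr[0]=1
Ev 6: PC=0 idx=0 pred=N actual=N -> ctr[0]=0
Ev 7: PC=0 idx=0 pred=N actual=N -> ctr[0]=0
Ev 8: PC=0 idx=0 pred=N actual=T -> ctr[0]=1
Ev 9: PC=0 idx=0 pred=N actual=N -> ctr[0]=0
Ev 10: PC=1 idx=1 pred=T actual=T -> ctr[1]=3
Ev 11: PC=0 idx=0 pred=N actual=T -> ctr[0]=1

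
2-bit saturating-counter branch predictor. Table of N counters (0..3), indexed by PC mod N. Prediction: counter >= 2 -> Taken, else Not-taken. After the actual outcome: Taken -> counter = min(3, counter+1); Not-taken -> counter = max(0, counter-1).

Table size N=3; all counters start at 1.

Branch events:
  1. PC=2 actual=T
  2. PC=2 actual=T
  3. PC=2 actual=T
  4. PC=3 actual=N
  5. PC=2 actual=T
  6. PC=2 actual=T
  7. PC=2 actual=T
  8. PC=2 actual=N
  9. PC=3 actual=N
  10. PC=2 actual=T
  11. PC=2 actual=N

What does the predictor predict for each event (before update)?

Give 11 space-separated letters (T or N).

Ev 1: PC=2 idx=2 pred=N actual=T -> ctr[2]=2
Ev 2: PC=2 idx=2 pred=T actual=T -> ctr[2]=3
Ev 3: PC=2 idx=2 pred=T actual=T -> ctr[2]=3
Ev 4: PC=3 idx=0 pred=N actual=N -> ctr[0]=0
Ev 5: PC=2 idx=2 pred=T actual=T -> ctr[2]=3
Ev 6: PC=2 idx=2 pred=T actual=T -> ctr[2]=3
Ev 7: PC=2 idx=2 pred=T actual=T -> ctr[2]=3
Ev 8: PC=2 idx=2 pred=T actual=N -> ctr[2]=2
Ev 9: PC=3 idx=0 pred=N actual=N -> ctr[0]=0
Ev 10: PC=2 idx=2 pred=T actual=T -> ctr[2]=3
Ev 11: PC=2 idx=2 pred=T actual=N -> ctr[2]=2

Answer: N T T N T T T T N T T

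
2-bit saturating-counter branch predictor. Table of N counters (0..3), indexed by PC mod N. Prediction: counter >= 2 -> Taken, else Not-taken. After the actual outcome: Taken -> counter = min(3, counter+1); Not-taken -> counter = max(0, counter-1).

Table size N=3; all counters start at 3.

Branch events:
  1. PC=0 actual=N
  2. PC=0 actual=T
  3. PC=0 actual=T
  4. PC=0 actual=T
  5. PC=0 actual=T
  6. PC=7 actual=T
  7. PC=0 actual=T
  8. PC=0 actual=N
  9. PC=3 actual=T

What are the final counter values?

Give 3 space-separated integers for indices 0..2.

Ev 1: PC=0 idx=0 pred=T actual=N -> ctr[0]=2
Ev 2: PC=0 idx=0 pred=T actual=T -> ctr[0]=3
Ev 3: PC=0 idx=0 pred=T actual=T -> ctr[0]=3
Ev 4: PC=0 idx=0 pred=T actual=T -> ctr[0]=3
Ev 5: PC=0 idx=0 pred=T actual=T -> ctr[0]=3
Ev 6: PC=7 idx=1 pred=T actual=T -> ctr[1]=3
Ev 7: PC=0 idx=0 pred=T actual=T -> ctr[0]=3
Ev 8: PC=0 idx=0 pred=T actual=N -> ctr[0]=2
Ev 9: PC=3 idx=0 pred=T actual=T -> ctr[0]=3

Answer: 3 3 3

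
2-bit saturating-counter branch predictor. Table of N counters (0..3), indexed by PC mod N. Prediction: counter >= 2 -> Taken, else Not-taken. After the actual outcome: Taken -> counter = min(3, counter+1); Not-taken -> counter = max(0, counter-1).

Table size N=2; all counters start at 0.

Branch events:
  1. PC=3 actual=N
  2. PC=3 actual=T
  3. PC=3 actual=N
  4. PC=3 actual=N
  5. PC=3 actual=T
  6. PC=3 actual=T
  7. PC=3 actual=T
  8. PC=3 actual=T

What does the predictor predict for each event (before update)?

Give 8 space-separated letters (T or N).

Answer: N N N N N N T T

Derivation:
Ev 1: PC=3 idx=1 pred=N actual=N -> ctr[1]=0
Ev 2: PC=3 idx=1 pred=N actual=T -> ctr[1]=1
Ev 3: PC=3 idx=1 pred=N actual=N -> ctr[1]=0
Ev 4: PC=3 idx=1 pred=N actual=N -> ctr[1]=0
Ev 5: PC=3 idx=1 pred=N actual=T -> ctr[1]=1
Ev 6: PC=3 idx=1 pred=N actual=T -> ctr[1]=2
Ev 7: PC=3 idx=1 pred=T actual=T -> ctr[1]=3
Ev 8: PC=3 idx=1 pred=T actual=T -> ctr[1]=3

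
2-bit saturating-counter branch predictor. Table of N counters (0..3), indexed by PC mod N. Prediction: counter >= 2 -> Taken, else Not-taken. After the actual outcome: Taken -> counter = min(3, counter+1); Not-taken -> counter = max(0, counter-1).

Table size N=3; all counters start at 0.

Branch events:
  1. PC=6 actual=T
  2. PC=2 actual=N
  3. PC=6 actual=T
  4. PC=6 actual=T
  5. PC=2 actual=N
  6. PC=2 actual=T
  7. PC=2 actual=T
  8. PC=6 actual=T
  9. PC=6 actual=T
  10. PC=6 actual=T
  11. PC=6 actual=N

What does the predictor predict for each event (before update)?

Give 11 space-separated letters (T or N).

Ev 1: PC=6 idx=0 pred=N actual=T -> ctr[0]=1
Ev 2: PC=2 idx=2 pred=N actual=N -> ctr[2]=0
Ev 3: PC=6 idx=0 pred=N actual=T -> ctr[0]=2
Ev 4: PC=6 idx=0 pred=T actual=T -> ctr[0]=3
Ev 5: PC=2 idx=2 pred=N actual=N -> ctr[2]=0
Ev 6: PC=2 idx=2 pred=N actual=T -> ctr[2]=1
Ev 7: PC=2 idx=2 pred=N actual=T -> ctr[2]=2
Ev 8: PC=6 idx=0 pred=T actual=T -> ctr[0]=3
Ev 9: PC=6 idx=0 pred=T actual=T -> ctr[0]=3
Ev 10: PC=6 idx=0 pred=T actual=T -> ctr[0]=3
Ev 11: PC=6 idx=0 pred=T actual=N -> ctr[0]=2

Answer: N N N T N N N T T T T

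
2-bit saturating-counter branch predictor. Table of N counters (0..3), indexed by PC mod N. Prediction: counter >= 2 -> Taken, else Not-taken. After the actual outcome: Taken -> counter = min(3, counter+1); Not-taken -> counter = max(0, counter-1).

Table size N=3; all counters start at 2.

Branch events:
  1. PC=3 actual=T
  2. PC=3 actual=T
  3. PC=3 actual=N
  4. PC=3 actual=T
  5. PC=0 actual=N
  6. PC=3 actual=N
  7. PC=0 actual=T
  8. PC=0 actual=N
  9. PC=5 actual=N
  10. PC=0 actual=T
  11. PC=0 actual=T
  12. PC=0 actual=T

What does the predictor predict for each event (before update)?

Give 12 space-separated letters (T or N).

Ev 1: PC=3 idx=0 pred=T actual=T -> ctr[0]=3
Ev 2: PC=3 idx=0 pred=T actual=T -> ctr[0]=3
Ev 3: PC=3 idx=0 pred=T actual=N -> ctr[0]=2
Ev 4: PC=3 idx=0 pred=T actual=T -> ctr[0]=3
Ev 5: PC=0 idx=0 pred=T actual=N -> ctr[0]=2
Ev 6: PC=3 idx=0 pred=T actual=N -> ctr[0]=1
Ev 7: PC=0 idx=0 pred=N actual=T -> ctr[0]=2
Ev 8: PC=0 idx=0 pred=T actual=N -> ctr[0]=1
Ev 9: PC=5 idx=2 pred=T actual=N -> ctr[2]=1
Ev 10: PC=0 idx=0 pred=N actual=T -> ctr[0]=2
Ev 11: PC=0 idx=0 pred=T actual=T -> ctr[0]=3
Ev 12: PC=0 idx=0 pred=T actual=T -> ctr[0]=3

Answer: T T T T T T N T T N T T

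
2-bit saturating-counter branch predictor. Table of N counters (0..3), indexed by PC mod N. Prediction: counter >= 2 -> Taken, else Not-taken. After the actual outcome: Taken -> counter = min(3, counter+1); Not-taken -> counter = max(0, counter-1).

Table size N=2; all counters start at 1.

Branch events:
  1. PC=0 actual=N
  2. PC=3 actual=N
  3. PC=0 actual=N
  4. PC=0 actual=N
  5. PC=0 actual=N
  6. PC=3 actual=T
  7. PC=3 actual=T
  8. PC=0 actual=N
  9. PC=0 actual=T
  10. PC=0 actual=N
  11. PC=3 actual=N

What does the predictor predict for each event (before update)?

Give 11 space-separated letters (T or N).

Ev 1: PC=0 idx=0 pred=N actual=N -> ctr[0]=0
Ev 2: PC=3 idx=1 pred=N actual=N -> ctr[1]=0
Ev 3: PC=0 idx=0 pred=N actual=N -> ctr[0]=0
Ev 4: PC=0 idx=0 pred=N actual=N -> ctr[0]=0
Ev 5: PC=0 idx=0 pred=N actual=N -> ctr[0]=0
Ev 6: PC=3 idx=1 pred=N actual=T -> ctr[1]=1
Ev 7: PC=3 idx=1 pred=N actual=T -> ctr[1]=2
Ev 8: PC=0 idx=0 pred=N actual=N -> ctr[0]=0
Ev 9: PC=0 idx=0 pred=N actual=T -> ctr[0]=1
Ev 10: PC=0 idx=0 pred=N actual=N -> ctr[0]=0
Ev 11: PC=3 idx=1 pred=T actual=N -> ctr[1]=1

Answer: N N N N N N N N N N T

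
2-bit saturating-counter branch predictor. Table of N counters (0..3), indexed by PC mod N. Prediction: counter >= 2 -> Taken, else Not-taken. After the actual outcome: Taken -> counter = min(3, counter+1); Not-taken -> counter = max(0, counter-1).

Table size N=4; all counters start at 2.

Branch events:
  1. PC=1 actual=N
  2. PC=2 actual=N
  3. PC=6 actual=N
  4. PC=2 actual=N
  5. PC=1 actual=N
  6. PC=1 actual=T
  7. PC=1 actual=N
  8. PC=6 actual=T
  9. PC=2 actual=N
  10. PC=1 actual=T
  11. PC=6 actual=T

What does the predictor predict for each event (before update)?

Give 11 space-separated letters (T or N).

Ev 1: PC=1 idx=1 pred=T actual=N -> ctr[1]=1
Ev 2: PC=2 idx=2 pred=T actual=N -> ctr[2]=1
Ev 3: PC=6 idx=2 pred=N actual=N -> ctr[2]=0
Ev 4: PC=2 idx=2 pred=N actual=N -> ctr[2]=0
Ev 5: PC=1 idx=1 pred=N actual=N -> ctr[1]=0
Ev 6: PC=1 idx=1 pred=N actual=T -> ctr[1]=1
Ev 7: PC=1 idx=1 pred=N actual=N -> ctr[1]=0
Ev 8: PC=6 idx=2 pred=N actual=T -> ctr[2]=1
Ev 9: PC=2 idx=2 pred=N actual=N -> ctr[2]=0
Ev 10: PC=1 idx=1 pred=N actual=T -> ctr[1]=1
Ev 11: PC=6 idx=2 pred=N actual=T -> ctr[2]=1

Answer: T T N N N N N N N N N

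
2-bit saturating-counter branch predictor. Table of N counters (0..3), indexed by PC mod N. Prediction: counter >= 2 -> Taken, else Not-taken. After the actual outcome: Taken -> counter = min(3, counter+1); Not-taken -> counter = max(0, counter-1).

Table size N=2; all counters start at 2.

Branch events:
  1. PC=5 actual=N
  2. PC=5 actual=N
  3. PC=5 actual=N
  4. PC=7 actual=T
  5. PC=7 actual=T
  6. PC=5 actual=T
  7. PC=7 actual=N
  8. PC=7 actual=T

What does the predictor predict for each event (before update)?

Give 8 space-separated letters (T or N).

Ev 1: PC=5 idx=1 pred=T actual=N -> ctr[1]=1
Ev 2: PC=5 idx=1 pred=N actual=N -> ctr[1]=0
Ev 3: PC=5 idx=1 pred=N actual=N -> ctr[1]=0
Ev 4: PC=7 idx=1 pred=N actual=T -> ctr[1]=1
Ev 5: PC=7 idx=1 pred=N actual=T -> ctr[1]=2
Ev 6: PC=5 idx=1 pred=T actual=T -> ctr[1]=3
Ev 7: PC=7 idx=1 pred=T actual=N -> ctr[1]=2
Ev 8: PC=7 idx=1 pred=T actual=T -> ctr[1]=3

Answer: T N N N N T T T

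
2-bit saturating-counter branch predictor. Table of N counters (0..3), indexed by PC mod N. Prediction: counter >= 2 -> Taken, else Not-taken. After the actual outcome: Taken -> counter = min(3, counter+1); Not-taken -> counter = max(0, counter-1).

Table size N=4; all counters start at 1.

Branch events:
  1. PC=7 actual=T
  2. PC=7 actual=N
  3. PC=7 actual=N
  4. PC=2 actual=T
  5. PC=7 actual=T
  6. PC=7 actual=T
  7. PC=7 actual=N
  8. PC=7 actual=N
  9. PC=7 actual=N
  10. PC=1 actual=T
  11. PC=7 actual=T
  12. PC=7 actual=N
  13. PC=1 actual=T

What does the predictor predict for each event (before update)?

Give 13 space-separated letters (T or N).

Ev 1: PC=7 idx=3 pred=N actual=T -> ctr[3]=2
Ev 2: PC=7 idx=3 pred=T actual=N -> ctr[3]=1
Ev 3: PC=7 idx=3 pred=N actual=N -> ctr[3]=0
Ev 4: PC=2 idx=2 pred=N actual=T -> ctr[2]=2
Ev 5: PC=7 idx=3 pred=N actual=T -> ctr[3]=1
Ev 6: PC=7 idx=3 pred=N actual=T -> ctr[3]=2
Ev 7: PC=7 idx=3 pred=T actual=N -> ctr[3]=1
Ev 8: PC=7 idx=3 pred=N actual=N -> ctr[3]=0
Ev 9: PC=7 idx=3 pred=N actual=N -> ctr[3]=0
Ev 10: PC=1 idx=1 pred=N actual=T -> ctr[1]=2
Ev 11: PC=7 idx=3 pred=N actual=T -> ctr[3]=1
Ev 12: PC=7 idx=3 pred=N actual=N -> ctr[3]=0
Ev 13: PC=1 idx=1 pred=T actual=T -> ctr[1]=3

Answer: N T N N N N T N N N N N T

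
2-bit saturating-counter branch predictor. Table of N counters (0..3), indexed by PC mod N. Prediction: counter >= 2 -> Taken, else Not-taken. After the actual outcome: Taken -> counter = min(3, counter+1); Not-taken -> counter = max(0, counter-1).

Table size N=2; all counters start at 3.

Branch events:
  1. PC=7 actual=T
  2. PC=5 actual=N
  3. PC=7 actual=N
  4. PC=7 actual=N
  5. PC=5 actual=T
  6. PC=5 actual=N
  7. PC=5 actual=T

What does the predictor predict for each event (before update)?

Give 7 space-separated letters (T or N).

Ev 1: PC=7 idx=1 pred=T actual=T -> ctr[1]=3
Ev 2: PC=5 idx=1 pred=T actual=N -> ctr[1]=2
Ev 3: PC=7 idx=1 pred=T actual=N -> ctr[1]=1
Ev 4: PC=7 idx=1 pred=N actual=N -> ctr[1]=0
Ev 5: PC=5 idx=1 pred=N actual=T -> ctr[1]=1
Ev 6: PC=5 idx=1 pred=N actual=N -> ctr[1]=0
Ev 7: PC=5 idx=1 pred=N actual=T -> ctr[1]=1

Answer: T T T N N N N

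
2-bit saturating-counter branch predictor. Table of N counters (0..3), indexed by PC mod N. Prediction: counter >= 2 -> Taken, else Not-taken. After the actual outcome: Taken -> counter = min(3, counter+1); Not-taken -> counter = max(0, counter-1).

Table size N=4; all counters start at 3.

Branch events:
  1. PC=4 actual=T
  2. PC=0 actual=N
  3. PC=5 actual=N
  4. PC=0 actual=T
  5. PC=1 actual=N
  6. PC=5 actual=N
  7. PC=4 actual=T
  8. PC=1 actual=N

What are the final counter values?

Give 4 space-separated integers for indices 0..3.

Ev 1: PC=4 idx=0 pred=T actual=T -> ctr[0]=3
Ev 2: PC=0 idx=0 pred=T actual=N -> ctr[0]=2
Ev 3: PC=5 idx=1 pred=T actual=N -> ctr[1]=2
Ev 4: PC=0 idx=0 pred=T actual=T -> ctr[0]=3
Ev 5: PC=1 idx=1 pred=T actual=N -> ctr[1]=1
Ev 6: PC=5 idx=1 pred=N actual=N -> ctr[1]=0
Ev 7: PC=4 idx=0 pred=T actual=T -> ctr[0]=3
Ev 8: PC=1 idx=1 pred=N actual=N -> ctr[1]=0

Answer: 3 0 3 3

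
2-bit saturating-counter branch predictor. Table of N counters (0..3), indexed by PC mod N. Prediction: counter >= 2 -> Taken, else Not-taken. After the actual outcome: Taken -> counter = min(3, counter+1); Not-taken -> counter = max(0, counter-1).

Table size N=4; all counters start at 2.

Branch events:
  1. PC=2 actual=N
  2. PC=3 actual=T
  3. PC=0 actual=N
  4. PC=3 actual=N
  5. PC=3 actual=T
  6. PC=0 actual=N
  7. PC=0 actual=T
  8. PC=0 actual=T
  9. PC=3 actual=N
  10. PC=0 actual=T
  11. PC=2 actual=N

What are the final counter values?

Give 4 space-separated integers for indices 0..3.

Answer: 3 2 0 2

Derivation:
Ev 1: PC=2 idx=2 pred=T actual=N -> ctr[2]=1
Ev 2: PC=3 idx=3 pred=T actual=T -> ctr[3]=3
Ev 3: PC=0 idx=0 pred=T actual=N -> ctr[0]=1
Ev 4: PC=3 idx=3 pred=T actual=N -> ctr[3]=2
Ev 5: PC=3 idx=3 pred=T actual=T -> ctr[3]=3
Ev 6: PC=0 idx=0 pred=N actual=N -> ctr[0]=0
Ev 7: PC=0 idx=0 pred=N actual=T -> ctr[0]=1
Ev 8: PC=0 idx=0 pred=N actual=T -> ctr[0]=2
Ev 9: PC=3 idx=3 pred=T actual=N -> ctr[3]=2
Ev 10: PC=0 idx=0 pred=T actual=T -> ctr[0]=3
Ev 11: PC=2 idx=2 pred=N actual=N -> ctr[2]=0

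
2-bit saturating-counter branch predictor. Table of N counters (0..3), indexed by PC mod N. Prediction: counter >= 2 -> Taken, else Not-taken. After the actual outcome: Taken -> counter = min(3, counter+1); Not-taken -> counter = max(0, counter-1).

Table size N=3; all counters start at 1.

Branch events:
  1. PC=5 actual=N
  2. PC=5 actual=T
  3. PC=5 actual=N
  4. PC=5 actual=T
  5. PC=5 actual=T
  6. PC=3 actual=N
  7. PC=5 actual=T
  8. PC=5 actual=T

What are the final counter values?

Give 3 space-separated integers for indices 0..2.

Answer: 0 1 3

Derivation:
Ev 1: PC=5 idx=2 pred=N actual=N -> ctr[2]=0
Ev 2: PC=5 idx=2 pred=N actual=T -> ctr[2]=1
Ev 3: PC=5 idx=2 pred=N actual=N -> ctr[2]=0
Ev 4: PC=5 idx=2 pred=N actual=T -> ctr[2]=1
Ev 5: PC=5 idx=2 pred=N actual=T -> ctr[2]=2
Ev 6: PC=3 idx=0 pred=N actual=N -> ctr[0]=0
Ev 7: PC=5 idx=2 pred=T actual=T -> ctr[2]=3
Ev 8: PC=5 idx=2 pred=T actual=T -> ctr[2]=3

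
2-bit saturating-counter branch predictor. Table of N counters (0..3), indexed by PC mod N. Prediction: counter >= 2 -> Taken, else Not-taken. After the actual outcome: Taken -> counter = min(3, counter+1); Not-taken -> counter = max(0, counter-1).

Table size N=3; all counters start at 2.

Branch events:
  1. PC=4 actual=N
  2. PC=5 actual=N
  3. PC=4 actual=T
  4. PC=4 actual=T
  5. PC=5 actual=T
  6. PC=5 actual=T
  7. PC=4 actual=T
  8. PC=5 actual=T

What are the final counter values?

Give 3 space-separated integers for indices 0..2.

Ev 1: PC=4 idx=1 pred=T actual=N -> ctr[1]=1
Ev 2: PC=5 idx=2 pred=T actual=N -> ctr[2]=1
Ev 3: PC=4 idx=1 pred=N actual=T -> ctr[1]=2
Ev 4: PC=4 idx=1 pred=T actual=T -> ctr[1]=3
Ev 5: PC=5 idx=2 pred=N actual=T -> ctr[2]=2
Ev 6: PC=5 idx=2 pred=T actual=T -> ctr[2]=3
Ev 7: PC=4 idx=1 pred=T actual=T -> ctr[1]=3
Ev 8: PC=5 idx=2 pred=T actual=T -> ctr[2]=3

Answer: 2 3 3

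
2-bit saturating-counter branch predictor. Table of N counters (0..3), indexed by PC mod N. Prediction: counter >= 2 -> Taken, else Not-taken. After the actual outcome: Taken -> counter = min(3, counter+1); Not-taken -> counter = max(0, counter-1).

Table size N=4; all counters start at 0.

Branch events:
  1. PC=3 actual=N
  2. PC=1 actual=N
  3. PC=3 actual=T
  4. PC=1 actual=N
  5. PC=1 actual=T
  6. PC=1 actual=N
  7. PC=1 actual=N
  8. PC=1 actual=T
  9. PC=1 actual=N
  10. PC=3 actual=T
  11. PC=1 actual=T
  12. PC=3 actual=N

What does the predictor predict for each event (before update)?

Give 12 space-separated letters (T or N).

Ev 1: PC=3 idx=3 pred=N actual=N -> ctr[3]=0
Ev 2: PC=1 idx=1 pred=N actual=N -> ctr[1]=0
Ev 3: PC=3 idx=3 pred=N actual=T -> ctr[3]=1
Ev 4: PC=1 idx=1 pred=N actual=N -> ctr[1]=0
Ev 5: PC=1 idx=1 pred=N actual=T -> ctr[1]=1
Ev 6: PC=1 idx=1 pred=N actual=N -> ctr[1]=0
Ev 7: PC=1 idx=1 pred=N actual=N -> ctr[1]=0
Ev 8: PC=1 idx=1 pred=N actual=T -> ctr[1]=1
Ev 9: PC=1 idx=1 pred=N actual=N -> ctr[1]=0
Ev 10: PC=3 idx=3 pred=N actual=T -> ctr[3]=2
Ev 11: PC=1 idx=1 pred=N actual=T -> ctr[1]=1
Ev 12: PC=3 idx=3 pred=T actual=N -> ctr[3]=1

Answer: N N N N N N N N N N N T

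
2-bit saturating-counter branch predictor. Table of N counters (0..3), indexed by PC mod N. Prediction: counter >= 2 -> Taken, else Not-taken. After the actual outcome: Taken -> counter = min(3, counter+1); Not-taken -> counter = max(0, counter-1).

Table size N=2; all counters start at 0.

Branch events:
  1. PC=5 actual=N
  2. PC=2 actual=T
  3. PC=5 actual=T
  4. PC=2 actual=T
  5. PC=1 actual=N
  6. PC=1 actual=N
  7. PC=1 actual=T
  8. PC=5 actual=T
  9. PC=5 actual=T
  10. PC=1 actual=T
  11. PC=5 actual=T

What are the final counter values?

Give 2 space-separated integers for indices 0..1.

Ev 1: PC=5 idx=1 pred=N actual=N -> ctr[1]=0
Ev 2: PC=2 idx=0 pred=N actual=T -> ctr[0]=1
Ev 3: PC=5 idx=1 pred=N actual=T -> ctr[1]=1
Ev 4: PC=2 idx=0 pred=N actual=T -> ctr[0]=2
Ev 5: PC=1 idx=1 pred=N actual=N -> ctr[1]=0
Ev 6: PC=1 idx=1 pred=N actual=N -> ctr[1]=0
Ev 7: PC=1 idx=1 pred=N actual=T -> ctr[1]=1
Ev 8: PC=5 idx=1 pred=N actual=T -> ctr[1]=2
Ev 9: PC=5 idx=1 pred=T actual=T -> ctr[1]=3
Ev 10: PC=1 idx=1 pred=T actual=T -> ctr[1]=3
Ev 11: PC=5 idx=1 pred=T actual=T -> ctr[1]=3

Answer: 2 3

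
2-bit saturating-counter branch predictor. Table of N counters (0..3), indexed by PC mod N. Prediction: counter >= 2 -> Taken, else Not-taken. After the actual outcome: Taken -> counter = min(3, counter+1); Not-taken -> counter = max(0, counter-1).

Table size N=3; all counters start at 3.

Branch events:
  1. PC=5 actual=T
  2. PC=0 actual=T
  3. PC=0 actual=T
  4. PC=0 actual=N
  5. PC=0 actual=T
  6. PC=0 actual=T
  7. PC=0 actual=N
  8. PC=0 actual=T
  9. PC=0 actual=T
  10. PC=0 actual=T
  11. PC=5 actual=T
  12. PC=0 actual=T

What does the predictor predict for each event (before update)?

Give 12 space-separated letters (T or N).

Ev 1: PC=5 idx=2 pred=T actual=T -> ctr[2]=3
Ev 2: PC=0 idx=0 pred=T actual=T -> ctr[0]=3
Ev 3: PC=0 idx=0 pred=T actual=T -> ctr[0]=3
Ev 4: PC=0 idx=0 pred=T actual=N -> ctr[0]=2
Ev 5: PC=0 idx=0 pred=T actual=T -> ctr[0]=3
Ev 6: PC=0 idx=0 pred=T actual=T -> ctr[0]=3
Ev 7: PC=0 idx=0 pred=T actual=N -> ctr[0]=2
Ev 8: PC=0 idx=0 pred=T actual=T -> ctr[0]=3
Ev 9: PC=0 idx=0 pred=T actual=T -> ctr[0]=3
Ev 10: PC=0 idx=0 pred=T actual=T -> ctr[0]=3
Ev 11: PC=5 idx=2 pred=T actual=T -> ctr[2]=3
Ev 12: PC=0 idx=0 pred=T actual=T -> ctr[0]=3

Answer: T T T T T T T T T T T T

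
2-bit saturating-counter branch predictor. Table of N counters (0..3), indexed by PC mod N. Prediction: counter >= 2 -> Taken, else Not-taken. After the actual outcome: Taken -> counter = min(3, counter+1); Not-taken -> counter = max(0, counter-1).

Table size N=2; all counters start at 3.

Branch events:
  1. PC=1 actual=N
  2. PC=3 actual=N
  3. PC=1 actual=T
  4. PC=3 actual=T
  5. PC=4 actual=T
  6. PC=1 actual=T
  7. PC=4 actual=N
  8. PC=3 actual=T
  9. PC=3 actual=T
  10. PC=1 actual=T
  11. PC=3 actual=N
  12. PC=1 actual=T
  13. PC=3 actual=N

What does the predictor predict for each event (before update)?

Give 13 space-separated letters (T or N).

Ev 1: PC=1 idx=1 pred=T actual=N -> ctr[1]=2
Ev 2: PC=3 idx=1 pred=T actual=N -> ctr[1]=1
Ev 3: PC=1 idx=1 pred=N actual=T -> ctr[1]=2
Ev 4: PC=3 idx=1 pred=T actual=T -> ctr[1]=3
Ev 5: PC=4 idx=0 pred=T actual=T -> ctr[0]=3
Ev 6: PC=1 idx=1 pred=T actual=T -> ctr[1]=3
Ev 7: PC=4 idx=0 pred=T actual=N -> ctr[0]=2
Ev 8: PC=3 idx=1 pred=T actual=T -> ctr[1]=3
Ev 9: PC=3 idx=1 pred=T actual=T -> ctr[1]=3
Ev 10: PC=1 idx=1 pred=T actual=T -> ctr[1]=3
Ev 11: PC=3 idx=1 pred=T actual=N -> ctr[1]=2
Ev 12: PC=1 idx=1 pred=T actual=T -> ctr[1]=3
Ev 13: PC=3 idx=1 pred=T actual=N -> ctr[1]=2

Answer: T T N T T T T T T T T T T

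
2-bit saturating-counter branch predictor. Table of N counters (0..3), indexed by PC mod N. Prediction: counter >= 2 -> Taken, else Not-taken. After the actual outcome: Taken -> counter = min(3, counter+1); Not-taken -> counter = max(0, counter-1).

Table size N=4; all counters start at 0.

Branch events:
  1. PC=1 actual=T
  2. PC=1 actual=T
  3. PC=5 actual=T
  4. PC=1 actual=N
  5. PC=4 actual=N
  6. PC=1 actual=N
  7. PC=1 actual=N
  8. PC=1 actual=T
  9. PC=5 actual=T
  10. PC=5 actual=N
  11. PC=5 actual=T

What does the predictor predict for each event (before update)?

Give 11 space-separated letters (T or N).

Ev 1: PC=1 idx=1 pred=N actual=T -> ctr[1]=1
Ev 2: PC=1 idx=1 pred=N actual=T -> ctr[1]=2
Ev 3: PC=5 idx=1 pred=T actual=T -> ctr[1]=3
Ev 4: PC=1 idx=1 pred=T actual=N -> ctr[1]=2
Ev 5: PC=4 idx=0 pred=N actual=N -> ctr[0]=0
Ev 6: PC=1 idx=1 pred=T actual=N -> ctr[1]=1
Ev 7: PC=1 idx=1 pred=N actual=N -> ctr[1]=0
Ev 8: PC=1 idx=1 pred=N actual=T -> ctr[1]=1
Ev 9: PC=5 idx=1 pred=N actual=T -> ctr[1]=2
Ev 10: PC=5 idx=1 pred=T actual=N -> ctr[1]=1
Ev 11: PC=5 idx=1 pred=N actual=T -> ctr[1]=2

Answer: N N T T N T N N N T N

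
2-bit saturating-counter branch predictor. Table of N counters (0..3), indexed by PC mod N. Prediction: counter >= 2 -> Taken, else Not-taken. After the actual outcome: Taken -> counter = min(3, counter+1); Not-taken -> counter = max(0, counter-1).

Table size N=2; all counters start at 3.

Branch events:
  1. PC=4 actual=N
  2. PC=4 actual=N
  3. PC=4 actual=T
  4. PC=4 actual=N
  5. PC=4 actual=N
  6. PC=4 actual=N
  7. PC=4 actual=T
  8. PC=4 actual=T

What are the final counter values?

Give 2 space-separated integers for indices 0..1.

Ev 1: PC=4 idx=0 pred=T actual=N -> ctr[0]=2
Ev 2: PC=4 idx=0 pred=T actual=N -> ctr[0]=1
Ev 3: PC=4 idx=0 pred=N actual=T -> ctr[0]=2
Ev 4: PC=4 idx=0 pred=T actual=N -> ctr[0]=1
Ev 5: PC=4 idx=0 pred=N actual=N -> ctr[0]=0
Ev 6: PC=4 idx=0 pred=N actual=N -> ctr[0]=0
Ev 7: PC=4 idx=0 pred=N actual=T -> ctr[0]=1
Ev 8: PC=4 idx=0 pred=N actual=T -> ctr[0]=2

Answer: 2 3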